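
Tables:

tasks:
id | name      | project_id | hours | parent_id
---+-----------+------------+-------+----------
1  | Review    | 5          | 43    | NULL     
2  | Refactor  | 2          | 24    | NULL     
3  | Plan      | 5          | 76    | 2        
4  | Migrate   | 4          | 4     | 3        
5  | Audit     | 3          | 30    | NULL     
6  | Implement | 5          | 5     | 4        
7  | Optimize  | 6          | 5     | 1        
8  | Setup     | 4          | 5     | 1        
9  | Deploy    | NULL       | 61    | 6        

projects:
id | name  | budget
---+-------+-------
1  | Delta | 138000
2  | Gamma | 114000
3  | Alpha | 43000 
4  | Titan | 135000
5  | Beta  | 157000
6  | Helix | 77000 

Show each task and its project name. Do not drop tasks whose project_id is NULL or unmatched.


LEFT JOIN keeps every row from tasks (the left table); where project_id has no match in projects, the project columns become NULL. Walk through each task:
  - task 1 (Review): project_id=5 -> matches Beta
  - task 2 (Refactor): project_id=2 -> matches Gamma
  - task 3 (Plan): project_id=5 -> matches Beta
  - task 4 (Migrate): project_id=4 -> matches Titan
  - task 5 (Audit): project_id=3 -> matches Alpha
  - task 6 (Implement): project_id=5 -> matches Beta
  - task 7 (Optimize): project_id=6 -> matches Helix
  - task 8 (Setup): project_id=4 -> matches Titan
  - task 9 (Deploy): project_id=NULL, no match -> kept with NULL
All 9 rows appear; 1 has NULL project.

SQL:
SELECT a.name, b.name AS project
FROM tasks a
LEFT JOIN projects b ON a.project_id = b.id

Result:
name      | project
----------+--------
Review    | Beta   
Refactor  | Gamma  
Plan      | Beta   
Migrate   | Titan  
Audit     | Alpha  
Implement | Beta   
Optimize  | Helix  
Setup     | Titan  
Deploy    | NULL   


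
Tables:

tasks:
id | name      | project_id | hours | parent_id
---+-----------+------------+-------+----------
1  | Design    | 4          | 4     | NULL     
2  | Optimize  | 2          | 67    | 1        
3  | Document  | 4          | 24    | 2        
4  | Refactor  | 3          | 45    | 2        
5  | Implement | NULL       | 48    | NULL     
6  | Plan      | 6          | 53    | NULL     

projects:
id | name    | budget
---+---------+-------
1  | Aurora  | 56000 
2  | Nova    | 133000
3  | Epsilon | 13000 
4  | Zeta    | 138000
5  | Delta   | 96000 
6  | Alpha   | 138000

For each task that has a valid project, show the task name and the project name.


INNER JOIN keeps only tasks rows whose project_id matches an id in projects. Walk through each task:
  - task 1 (Design): project_id=4 -> matches Zeta
  - task 2 (Optimize): project_id=2 -> matches Nova
  - task 3 (Document): project_id=4 -> matches Zeta
  - task 4 (Refactor): project_id=3 -> matches Epsilon
  - task 5 (Implement): project_id=NULL, no match -> dropped
  - task 6 (Plan): project_id=6 -> matches Alpha
So 1 of 6 rows is dropped.

SQL:
SELECT a.name, b.name AS project
FROM tasks a
INNER JOIN projects b ON a.project_id = b.id

Result:
name     | project
---------+--------
Design   | Zeta   
Optimize | Nova   
Document | Zeta   
Refactor | Epsilon
Plan     | Alpha  


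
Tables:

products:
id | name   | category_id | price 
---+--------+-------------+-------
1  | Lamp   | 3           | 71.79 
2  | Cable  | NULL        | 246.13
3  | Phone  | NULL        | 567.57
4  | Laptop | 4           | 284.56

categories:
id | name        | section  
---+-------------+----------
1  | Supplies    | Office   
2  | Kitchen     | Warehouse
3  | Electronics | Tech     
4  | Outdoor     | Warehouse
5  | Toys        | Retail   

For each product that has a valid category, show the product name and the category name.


INNER JOIN keeps only products rows whose category_id matches an id in categories. Walk through each product:
  - product 1 (Lamp): category_id=3 -> matches Electronics
  - product 2 (Cable): category_id=NULL, no match -> dropped
  - product 3 (Phone): category_id=NULL, no match -> dropped
  - product 4 (Laptop): category_id=4 -> matches Outdoor
So 2 of 4 rows are dropped.

SQL:
SELECT a.name, b.name AS category
FROM products a
INNER JOIN categories b ON a.category_id = b.id

Result:
name   | category   
-------+------------
Lamp   | Electronics
Laptop | Outdoor    


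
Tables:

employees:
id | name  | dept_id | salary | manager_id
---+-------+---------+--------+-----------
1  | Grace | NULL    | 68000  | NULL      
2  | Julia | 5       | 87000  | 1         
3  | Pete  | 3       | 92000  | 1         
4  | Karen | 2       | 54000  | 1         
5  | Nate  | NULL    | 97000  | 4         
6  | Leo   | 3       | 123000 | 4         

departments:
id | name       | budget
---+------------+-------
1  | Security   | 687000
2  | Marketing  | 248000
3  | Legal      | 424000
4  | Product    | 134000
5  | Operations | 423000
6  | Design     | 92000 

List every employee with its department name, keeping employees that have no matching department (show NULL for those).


LEFT JOIN keeps every row from employees (the left table); where dept_id has no match in departments, the department columns become NULL. Walk through each employee:
  - employee 1 (Grace): dept_id=NULL, no match -> kept with NULL
  - employee 2 (Julia): dept_id=5 -> matches Operations
  - employee 3 (Pete): dept_id=3 -> matches Legal
  - employee 4 (Karen): dept_id=2 -> matches Marketing
  - employee 5 (Nate): dept_id=NULL, no match -> kept with NULL
  - employee 6 (Leo): dept_id=3 -> matches Legal
All 6 rows appear; 2 have NULL department.

SQL:
SELECT a.name, b.name AS department
FROM employees a
LEFT JOIN departments b ON a.dept_id = b.id

Result:
name  | department
------+-----------
Grace | NULL      
Julia | Operations
Pete  | Legal     
Karen | Marketing 
Nate  | NULL      
Leo   | Legal     


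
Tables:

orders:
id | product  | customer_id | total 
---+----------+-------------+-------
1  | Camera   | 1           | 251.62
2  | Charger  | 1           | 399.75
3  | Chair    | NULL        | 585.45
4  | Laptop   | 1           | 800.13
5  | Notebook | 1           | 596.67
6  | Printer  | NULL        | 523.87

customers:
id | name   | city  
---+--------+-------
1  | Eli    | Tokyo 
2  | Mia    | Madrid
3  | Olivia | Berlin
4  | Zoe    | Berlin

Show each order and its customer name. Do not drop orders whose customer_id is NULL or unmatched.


LEFT JOIN keeps every row from orders (the left table); where customer_id has no match in customers, the customer columns become NULL. Walk through each order:
  - order 1 (Camera): customer_id=1 -> matches Eli
  - order 2 (Charger): customer_id=1 -> matches Eli
  - order 3 (Chair): customer_id=NULL, no match -> kept with NULL
  - order 4 (Laptop): customer_id=1 -> matches Eli
  - order 5 (Notebook): customer_id=1 -> matches Eli
  - order 6 (Printer): customer_id=NULL, no match -> kept with NULL
All 6 rows appear; 2 have NULL customer.

SQL:
SELECT a.product, b.name AS customer
FROM orders a
LEFT JOIN customers b ON a.customer_id = b.id

Result:
product  | customer
---------+---------
Camera   | Eli     
Charger  | Eli     
Chair    | NULL    
Laptop   | Eli     
Notebook | Eli     
Printer  | NULL    


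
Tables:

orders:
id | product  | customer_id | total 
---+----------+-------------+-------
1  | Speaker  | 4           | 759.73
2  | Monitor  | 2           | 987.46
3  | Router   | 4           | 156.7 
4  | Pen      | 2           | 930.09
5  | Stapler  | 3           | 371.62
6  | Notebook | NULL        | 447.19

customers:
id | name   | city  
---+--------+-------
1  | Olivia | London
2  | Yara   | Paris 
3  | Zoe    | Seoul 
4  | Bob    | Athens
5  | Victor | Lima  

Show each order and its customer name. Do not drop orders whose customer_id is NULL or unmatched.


LEFT JOIN keeps every row from orders (the left table); where customer_id has no match in customers, the customer columns become NULL. Walk through each order:
  - order 1 (Speaker): customer_id=4 -> matches Bob
  - order 2 (Monitor): customer_id=2 -> matches Yara
  - order 3 (Router): customer_id=4 -> matches Bob
  - order 4 (Pen): customer_id=2 -> matches Yara
  - order 5 (Stapler): customer_id=3 -> matches Zoe
  - order 6 (Notebook): customer_id=NULL, no match -> kept with NULL
All 6 rows appear; 1 has NULL customer.

SQL:
SELECT a.product, b.name AS customer
FROM orders a
LEFT JOIN customers b ON a.customer_id = b.id

Result:
product  | customer
---------+---------
Speaker  | Bob     
Monitor  | Yara    
Router   | Bob     
Pen      | Yara    
Stapler  | Zoe     
Notebook | NULL    


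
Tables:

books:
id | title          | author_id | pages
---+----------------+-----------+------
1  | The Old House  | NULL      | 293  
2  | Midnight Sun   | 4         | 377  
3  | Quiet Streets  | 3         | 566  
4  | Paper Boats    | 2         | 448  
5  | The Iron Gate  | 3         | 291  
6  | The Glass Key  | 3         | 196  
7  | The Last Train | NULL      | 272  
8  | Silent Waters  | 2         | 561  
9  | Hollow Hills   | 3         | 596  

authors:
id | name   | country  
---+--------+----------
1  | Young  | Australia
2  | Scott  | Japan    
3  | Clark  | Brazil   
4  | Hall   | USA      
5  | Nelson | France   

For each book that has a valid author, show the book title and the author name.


INNER JOIN keeps only books rows whose author_id matches an id in authors. Walk through each book:
  - book 1 (The Old House): author_id=NULL, no match -> dropped
  - book 2 (Midnight Sun): author_id=4 -> matches Hall
  - book 3 (Quiet Streets): author_id=3 -> matches Clark
  - book 4 (Paper Boats): author_id=2 -> matches Scott
  - book 5 (The Iron Gate): author_id=3 -> matches Clark
  - book 6 (The Glass Key): author_id=3 -> matches Clark
  - book 7 (The Last Train): author_id=NULL, no match -> dropped
  - book 8 (Silent Waters): author_id=2 -> matches Scott
  - book 9 (Hollow Hills): author_id=3 -> matches Clark
So 2 of 9 rows are dropped.

SQL:
SELECT a.title, b.name AS author
FROM books a
INNER JOIN authors b ON a.author_id = b.id

Result:
title         | author
--------------+-------
Midnight Sun  | Hall  
Quiet Streets | Clark 
Paper Boats   | Scott 
The Iron Gate | Clark 
The Glass Key | Clark 
Silent Waters | Scott 
Hollow Hills  | Clark 


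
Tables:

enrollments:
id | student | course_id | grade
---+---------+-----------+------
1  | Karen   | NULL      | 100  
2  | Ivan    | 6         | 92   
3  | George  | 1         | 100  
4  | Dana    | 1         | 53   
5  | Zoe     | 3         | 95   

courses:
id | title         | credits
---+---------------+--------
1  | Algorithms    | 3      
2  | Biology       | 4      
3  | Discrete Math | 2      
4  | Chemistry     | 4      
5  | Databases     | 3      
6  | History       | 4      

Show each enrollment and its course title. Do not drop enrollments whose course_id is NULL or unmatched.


LEFT JOIN keeps every row from enrollments (the left table); where course_id has no match in courses, the course columns become NULL. Walk through each enrollment:
  - enrollment 1 (Karen): course_id=NULL, no match -> kept with NULL
  - enrollment 2 (Ivan): course_id=6 -> matches History
  - enrollment 3 (George): course_id=1 -> matches Algorithms
  - enrollment 4 (Dana): course_id=1 -> matches Algorithms
  - enrollment 5 (Zoe): course_id=3 -> matches Discrete Math
All 5 rows appear; 1 has NULL course.

SQL:
SELECT a.student, b.title AS course
FROM enrollments a
LEFT JOIN courses b ON a.course_id = b.id

Result:
student | course       
--------+--------------
Karen   | NULL         
Ivan    | History      
George  | Algorithms   
Dana    | Algorithms   
Zoe     | Discrete Math


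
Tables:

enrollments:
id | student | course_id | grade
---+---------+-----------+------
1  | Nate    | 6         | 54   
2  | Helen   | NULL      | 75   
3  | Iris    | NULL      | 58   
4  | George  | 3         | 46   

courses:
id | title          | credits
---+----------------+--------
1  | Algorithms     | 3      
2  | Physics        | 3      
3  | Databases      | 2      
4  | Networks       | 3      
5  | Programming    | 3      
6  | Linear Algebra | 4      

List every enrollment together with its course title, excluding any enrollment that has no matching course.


INNER JOIN keeps only enrollments rows whose course_id matches an id in courses. Walk through each enrollment:
  - enrollment 1 (Nate): course_id=6 -> matches Linear Algebra
  - enrollment 2 (Helen): course_id=NULL, no match -> dropped
  - enrollment 3 (Iris): course_id=NULL, no match -> dropped
  - enrollment 4 (George): course_id=3 -> matches Databases
So 2 of 4 rows are dropped.

SQL:
SELECT a.student, b.title AS course
FROM enrollments a
INNER JOIN courses b ON a.course_id = b.id

Result:
student | course        
--------+---------------
Nate    | Linear Algebra
George  | Databases     


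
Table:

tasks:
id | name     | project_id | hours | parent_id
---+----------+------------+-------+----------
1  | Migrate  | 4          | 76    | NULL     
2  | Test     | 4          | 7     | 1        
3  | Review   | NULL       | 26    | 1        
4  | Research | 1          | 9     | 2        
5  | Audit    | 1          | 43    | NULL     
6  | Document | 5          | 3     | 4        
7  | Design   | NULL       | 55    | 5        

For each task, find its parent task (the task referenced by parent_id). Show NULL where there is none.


This is a self-join: tasks is joined to a second copy of itself, matching each row's parent_id to another row's id. Use LEFT JOIN so rows with parent_id=NULL are kept.
  - task 1 (Migrate): parent_id=NULL -> NULL
  - task 2 (Test): parent_id=1 -> Migrate
  - task 3 (Review): parent_id=1 -> Migrate
  - task 4 (Research): parent_id=2 -> Test
  - task 5 (Audit): parent_id=NULL -> NULL
  - task 6 (Document): parent_id=4 -> Research
  - task 7 (Design): parent_id=5 -> Audit

SQL:
SELECT a.name AS item, b.name AS parent
FROM tasks a
LEFT JOIN tasks b ON a.parent_id = b.id

Result:
item     | parent  
---------+---------
Migrate  | NULL    
Test     | Migrate 
Review   | Migrate 
Research | Test    
Audit    | NULL    
Document | Research
Design   | Audit   


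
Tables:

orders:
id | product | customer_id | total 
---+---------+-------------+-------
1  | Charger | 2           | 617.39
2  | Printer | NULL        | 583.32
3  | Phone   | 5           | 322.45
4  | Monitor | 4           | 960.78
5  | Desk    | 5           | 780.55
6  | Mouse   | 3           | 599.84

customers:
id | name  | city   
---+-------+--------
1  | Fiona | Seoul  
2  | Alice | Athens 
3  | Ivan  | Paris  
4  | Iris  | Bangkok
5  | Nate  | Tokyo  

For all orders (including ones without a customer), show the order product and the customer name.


LEFT JOIN keeps every row from orders (the left table); where customer_id has no match in customers, the customer columns become NULL. Walk through each order:
  - order 1 (Charger): customer_id=2 -> matches Alice
  - order 2 (Printer): customer_id=NULL, no match -> kept with NULL
  - order 3 (Phone): customer_id=5 -> matches Nate
  - order 4 (Monitor): customer_id=4 -> matches Iris
  - order 5 (Desk): customer_id=5 -> matches Nate
  - order 6 (Mouse): customer_id=3 -> matches Ivan
All 6 rows appear; 1 has NULL customer.

SQL:
SELECT a.product, b.name AS customer
FROM orders a
LEFT JOIN customers b ON a.customer_id = b.id

Result:
product | customer
--------+---------
Charger | Alice   
Printer | NULL    
Phone   | Nate    
Monitor | Iris    
Desk    | Nate    
Mouse   | Ivan    


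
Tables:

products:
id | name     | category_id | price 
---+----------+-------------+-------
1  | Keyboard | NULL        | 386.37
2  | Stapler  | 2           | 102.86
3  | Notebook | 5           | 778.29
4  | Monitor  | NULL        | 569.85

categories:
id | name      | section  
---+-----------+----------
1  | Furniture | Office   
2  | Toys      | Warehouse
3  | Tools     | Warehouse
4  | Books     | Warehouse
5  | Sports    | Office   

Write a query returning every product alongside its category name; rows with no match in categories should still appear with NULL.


LEFT JOIN keeps every row from products (the left table); where category_id has no match in categories, the category columns become NULL. Walk through each product:
  - product 1 (Keyboard): category_id=NULL, no match -> kept with NULL
  - product 2 (Stapler): category_id=2 -> matches Toys
  - product 3 (Notebook): category_id=5 -> matches Sports
  - product 4 (Monitor): category_id=NULL, no match -> kept with NULL
All 4 rows appear; 2 have NULL category.

SQL:
SELECT a.name, b.name AS category
FROM products a
LEFT JOIN categories b ON a.category_id = b.id

Result:
name     | category
---------+---------
Keyboard | NULL    
Stapler  | Toys    
Notebook | Sports  
Monitor  | NULL    


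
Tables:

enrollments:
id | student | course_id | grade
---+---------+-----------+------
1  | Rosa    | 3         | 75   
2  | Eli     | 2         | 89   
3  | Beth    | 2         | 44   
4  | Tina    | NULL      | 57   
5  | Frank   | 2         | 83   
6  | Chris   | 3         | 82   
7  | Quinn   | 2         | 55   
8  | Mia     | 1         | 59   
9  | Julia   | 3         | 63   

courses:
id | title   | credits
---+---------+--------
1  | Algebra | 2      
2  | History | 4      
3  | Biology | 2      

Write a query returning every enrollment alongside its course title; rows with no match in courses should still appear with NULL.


LEFT JOIN keeps every row from enrollments (the left table); where course_id has no match in courses, the course columns become NULL. Walk through each enrollment:
  - enrollment 1 (Rosa): course_id=3 -> matches Biology
  - enrollment 2 (Eli): course_id=2 -> matches History
  - enrollment 3 (Beth): course_id=2 -> matches History
  - enrollment 4 (Tina): course_id=NULL, no match -> kept with NULL
  - enrollment 5 (Frank): course_id=2 -> matches History
  - enrollment 6 (Chris): course_id=3 -> matches Biology
  - enrollment 7 (Quinn): course_id=2 -> matches History
  - enrollment 8 (Mia): course_id=1 -> matches Algebra
  - enrollment 9 (Julia): course_id=3 -> matches Biology
All 9 rows appear; 1 has NULL course.

SQL:
SELECT a.student, b.title AS course
FROM enrollments a
LEFT JOIN courses b ON a.course_id = b.id

Result:
student | course 
--------+--------
Rosa    | Biology
Eli     | History
Beth    | History
Tina    | NULL   
Frank   | History
Chris   | Biology
Quinn   | History
Mia     | Algebra
Julia   | Biology


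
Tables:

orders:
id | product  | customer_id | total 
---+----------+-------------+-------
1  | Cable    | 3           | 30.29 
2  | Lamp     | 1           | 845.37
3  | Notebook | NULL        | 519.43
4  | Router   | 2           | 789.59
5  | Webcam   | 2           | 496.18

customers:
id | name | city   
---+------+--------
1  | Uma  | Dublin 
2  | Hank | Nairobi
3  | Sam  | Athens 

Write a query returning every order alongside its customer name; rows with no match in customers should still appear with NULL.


LEFT JOIN keeps every row from orders (the left table); where customer_id has no match in customers, the customer columns become NULL. Walk through each order:
  - order 1 (Cable): customer_id=3 -> matches Sam
  - order 2 (Lamp): customer_id=1 -> matches Uma
  - order 3 (Notebook): customer_id=NULL, no match -> kept with NULL
  - order 4 (Router): customer_id=2 -> matches Hank
  - order 5 (Webcam): customer_id=2 -> matches Hank
All 5 rows appear; 1 has NULL customer.

SQL:
SELECT a.product, b.name AS customer
FROM orders a
LEFT JOIN customers b ON a.customer_id = b.id

Result:
product  | customer
---------+---------
Cable    | Sam     
Lamp     | Uma     
Notebook | NULL    
Router   | Hank    
Webcam   | Hank    


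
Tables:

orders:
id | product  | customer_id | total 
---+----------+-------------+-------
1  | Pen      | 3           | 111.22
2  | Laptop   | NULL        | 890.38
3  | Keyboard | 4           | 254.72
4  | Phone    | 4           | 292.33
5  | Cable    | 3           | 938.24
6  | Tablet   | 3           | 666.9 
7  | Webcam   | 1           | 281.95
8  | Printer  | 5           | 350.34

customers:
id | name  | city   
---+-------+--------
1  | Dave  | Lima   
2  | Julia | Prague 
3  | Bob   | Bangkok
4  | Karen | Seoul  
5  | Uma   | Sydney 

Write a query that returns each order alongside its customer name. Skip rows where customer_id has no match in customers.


INNER JOIN keeps only orders rows whose customer_id matches an id in customers. Walk through each order:
  - order 1 (Pen): customer_id=3 -> matches Bob
  - order 2 (Laptop): customer_id=NULL, no match -> dropped
  - order 3 (Keyboard): customer_id=4 -> matches Karen
  - order 4 (Phone): customer_id=4 -> matches Karen
  - order 5 (Cable): customer_id=3 -> matches Bob
  - order 6 (Tablet): customer_id=3 -> matches Bob
  - order 7 (Webcam): customer_id=1 -> matches Dave
  - order 8 (Printer): customer_id=5 -> matches Uma
So 1 of 8 rows is dropped.

SQL:
SELECT a.product, b.name AS customer
FROM orders a
INNER JOIN customers b ON a.customer_id = b.id

Result:
product  | customer
---------+---------
Pen      | Bob     
Keyboard | Karen   
Phone    | Karen   
Cable    | Bob     
Tablet   | Bob     
Webcam   | Dave    
Printer  | Uma     


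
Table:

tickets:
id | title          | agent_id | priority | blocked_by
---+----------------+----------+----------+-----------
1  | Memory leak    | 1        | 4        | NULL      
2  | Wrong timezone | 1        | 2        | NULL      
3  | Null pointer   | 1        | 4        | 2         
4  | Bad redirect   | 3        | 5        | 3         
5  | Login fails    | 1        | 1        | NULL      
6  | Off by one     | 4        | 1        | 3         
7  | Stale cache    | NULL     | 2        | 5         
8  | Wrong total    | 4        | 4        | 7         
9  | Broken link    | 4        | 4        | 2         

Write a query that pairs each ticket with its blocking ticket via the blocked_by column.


This is a self-join: tickets is joined to a second copy of itself, matching each row's blocked_by to another row's id. Use LEFT JOIN so rows with blocked_by=NULL are kept.
  - ticket 1 (Memory leak): blocked_by=NULL -> NULL
  - ticket 2 (Wrong timezone): blocked_by=NULL -> NULL
  - ticket 3 (Null pointer): blocked_by=2 -> Wrong timezone
  - ticket 4 (Bad redirect): blocked_by=3 -> Null pointer
  - ticket 5 (Login fails): blocked_by=NULL -> NULL
  - ticket 6 (Off by one): blocked_by=3 -> Null pointer
  - ticket 7 (Stale cache): blocked_by=5 -> Login fails
  - ticket 8 (Wrong total): blocked_by=7 -> Stale cache
  - ticket 9 (Broken link): blocked_by=2 -> Wrong timezone

SQL:
SELECT a.title AS item, b.title AS blocked_by
FROM tickets a
LEFT JOIN tickets b ON a.blocked_by = b.id

Result:
item           | blocked_by    
---------------+---------------
Memory leak    | NULL          
Wrong timezone | NULL          
Null pointer   | Wrong timezone
Bad redirect   | Null pointer  
Login fails    | NULL          
Off by one     | Null pointer  
Stale cache    | Login fails   
Wrong total    | Stale cache   
Broken link    | Wrong timezone


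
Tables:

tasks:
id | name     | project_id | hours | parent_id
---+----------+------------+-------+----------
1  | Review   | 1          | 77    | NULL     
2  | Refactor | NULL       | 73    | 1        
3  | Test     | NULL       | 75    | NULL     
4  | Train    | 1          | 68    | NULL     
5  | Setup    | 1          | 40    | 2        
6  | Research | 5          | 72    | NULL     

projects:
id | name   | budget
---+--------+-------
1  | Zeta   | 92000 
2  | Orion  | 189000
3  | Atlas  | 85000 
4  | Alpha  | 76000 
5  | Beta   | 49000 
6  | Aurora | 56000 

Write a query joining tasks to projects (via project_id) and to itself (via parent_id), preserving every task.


Two LEFT JOINs from the same base table tasks: one to projects via project_id, one to tasks itself via parent_id. Both are LEFT so every task is preserved.
Match against projects:
  - task 1 (Review): project_id=1 -> matches Zeta
  - task 2 (Refactor): project_id=NULL, no match -> kept with NULL
  - task 3 (Test): project_id=NULL, no match -> kept with NULL
  - task 4 (Train): project_id=1 -> matches Zeta
  - task 5 (Setup): project_id=1 -> matches Zeta
  - task 6 (Research): project_id=5 -> matches Beta
Match against tasks (self):
  - task 1 (Review): parent_id=NULL -> NULL
  - task 2 (Refactor): parent_id=1 -> Review
  - task 3 (Test): parent_id=NULL -> NULL
  - task 4 (Train): parent_id=NULL -> NULL
  - task 5 (Setup): parent_id=2 -> Refactor
  - task 6 (Research): parent_id=NULL -> NULL

SQL:
SELECT a.name, b.name AS project, c.name AS parent
FROM tasks a
LEFT JOIN projects b ON a.project_id = b.id
LEFT JOIN tasks c ON a.parent_id = c.id

Result:
name     | project | parent  
---------+---------+---------
Review   | Zeta    | NULL    
Refactor | NULL    | Review  
Test     | NULL    | NULL    
Train    | Zeta    | NULL    
Setup    | Zeta    | Refactor
Research | Beta    | NULL    


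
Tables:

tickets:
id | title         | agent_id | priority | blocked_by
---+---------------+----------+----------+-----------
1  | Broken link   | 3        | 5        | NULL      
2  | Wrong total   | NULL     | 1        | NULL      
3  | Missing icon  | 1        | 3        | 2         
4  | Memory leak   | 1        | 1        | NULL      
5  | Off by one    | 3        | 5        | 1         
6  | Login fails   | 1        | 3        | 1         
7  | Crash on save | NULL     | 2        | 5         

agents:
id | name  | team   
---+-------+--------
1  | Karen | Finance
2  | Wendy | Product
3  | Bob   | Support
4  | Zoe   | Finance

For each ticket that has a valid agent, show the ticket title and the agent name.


INNER JOIN keeps only tickets rows whose agent_id matches an id in agents. Walk through each ticket:
  - ticket 1 (Broken link): agent_id=3 -> matches Bob
  - ticket 2 (Wrong total): agent_id=NULL, no match -> dropped
  - ticket 3 (Missing icon): agent_id=1 -> matches Karen
  - ticket 4 (Memory leak): agent_id=1 -> matches Karen
  - ticket 5 (Off by one): agent_id=3 -> matches Bob
  - ticket 6 (Login fails): agent_id=1 -> matches Karen
  - ticket 7 (Crash on save): agent_id=NULL, no match -> dropped
So 2 of 7 rows are dropped.

SQL:
SELECT a.title, b.name AS agent
FROM tickets a
INNER JOIN agents b ON a.agent_id = b.id

Result:
title        | agent
-------------+------
Broken link  | Bob  
Missing icon | Karen
Memory leak  | Karen
Off by one   | Bob  
Login fails  | Karen


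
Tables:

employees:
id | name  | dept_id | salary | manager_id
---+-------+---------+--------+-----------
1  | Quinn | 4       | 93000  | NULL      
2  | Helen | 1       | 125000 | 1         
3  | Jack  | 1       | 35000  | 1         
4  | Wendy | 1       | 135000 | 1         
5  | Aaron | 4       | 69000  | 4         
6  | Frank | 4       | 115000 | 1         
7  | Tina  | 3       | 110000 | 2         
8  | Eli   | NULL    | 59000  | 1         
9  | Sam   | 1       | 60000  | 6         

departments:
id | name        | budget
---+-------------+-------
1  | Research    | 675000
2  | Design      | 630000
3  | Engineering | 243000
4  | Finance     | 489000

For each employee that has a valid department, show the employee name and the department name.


INNER JOIN keeps only employees rows whose dept_id matches an id in departments. Walk through each employee:
  - employee 1 (Quinn): dept_id=4 -> matches Finance
  - employee 2 (Helen): dept_id=1 -> matches Research
  - employee 3 (Jack): dept_id=1 -> matches Research
  - employee 4 (Wendy): dept_id=1 -> matches Research
  - employee 5 (Aaron): dept_id=4 -> matches Finance
  - employee 6 (Frank): dept_id=4 -> matches Finance
  - employee 7 (Tina): dept_id=3 -> matches Engineering
  - employee 8 (Eli): dept_id=NULL, no match -> dropped
  - employee 9 (Sam): dept_id=1 -> matches Research
So 1 of 9 rows is dropped.

SQL:
SELECT a.name, b.name AS department
FROM employees a
INNER JOIN departments b ON a.dept_id = b.id

Result:
name  | department 
------+------------
Quinn | Finance    
Helen | Research   
Jack  | Research   
Wendy | Research   
Aaron | Finance    
Frank | Finance    
Tina  | Engineering
Sam   | Research   


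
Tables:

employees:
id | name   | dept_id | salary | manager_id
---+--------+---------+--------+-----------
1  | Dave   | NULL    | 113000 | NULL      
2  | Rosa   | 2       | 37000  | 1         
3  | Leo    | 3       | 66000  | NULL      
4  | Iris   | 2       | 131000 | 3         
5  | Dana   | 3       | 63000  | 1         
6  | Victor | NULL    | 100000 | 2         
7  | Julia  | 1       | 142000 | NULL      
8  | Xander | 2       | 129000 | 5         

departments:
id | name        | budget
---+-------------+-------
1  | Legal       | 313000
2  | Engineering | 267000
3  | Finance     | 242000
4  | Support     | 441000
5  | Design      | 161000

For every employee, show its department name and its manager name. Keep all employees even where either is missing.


Two LEFT JOINs from the same base table employees: one to departments via dept_id, one to employees itself via manager_id. Both are LEFT so every employee is preserved.
Match against departments:
  - employee 1 (Dave): dept_id=NULL, no match -> kept with NULL
  - employee 2 (Rosa): dept_id=2 -> matches Engineering
  - employee 3 (Leo): dept_id=3 -> matches Finance
  - employee 4 (Iris): dept_id=2 -> matches Engineering
  - employee 5 (Dana): dept_id=3 -> matches Finance
  - employee 6 (Victor): dept_id=NULL, no match -> kept with NULL
  - employee 7 (Julia): dept_id=1 -> matches Legal
  - employee 8 (Xander): dept_id=2 -> matches Engineering
Match against employees (self):
  - employee 1 (Dave): manager_id=NULL -> NULL
  - employee 2 (Rosa): manager_id=1 -> Dave
  - employee 3 (Leo): manager_id=NULL -> NULL
  - employee 4 (Iris): manager_id=3 -> Leo
  - employee 5 (Dana): manager_id=1 -> Dave
  - employee 6 (Victor): manager_id=2 -> Rosa
  - employee 7 (Julia): manager_id=NULL -> NULL
  - employee 8 (Xander): manager_id=5 -> Dana

SQL:
SELECT a.name, b.name AS department, c.name AS manager
FROM employees a
LEFT JOIN departments b ON a.dept_id = b.id
LEFT JOIN employees c ON a.manager_id = c.id

Result:
name   | department  | manager
-------+-------------+--------
Dave   | NULL        | NULL   
Rosa   | Engineering | Dave   
Leo    | Finance     | NULL   
Iris   | Engineering | Leo    
Dana   | Finance     | Dave   
Victor | NULL        | Rosa   
Julia  | Legal       | NULL   
Xander | Engineering | Dana   


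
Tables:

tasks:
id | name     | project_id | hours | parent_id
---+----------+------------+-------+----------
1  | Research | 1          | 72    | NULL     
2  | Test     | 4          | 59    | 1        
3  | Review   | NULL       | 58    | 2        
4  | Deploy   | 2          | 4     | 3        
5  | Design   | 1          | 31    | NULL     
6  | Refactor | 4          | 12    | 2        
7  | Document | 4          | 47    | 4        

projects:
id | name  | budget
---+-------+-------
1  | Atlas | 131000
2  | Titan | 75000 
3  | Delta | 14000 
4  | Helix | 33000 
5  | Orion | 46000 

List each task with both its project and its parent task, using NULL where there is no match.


Two LEFT JOINs from the same base table tasks: one to projects via project_id, one to tasks itself via parent_id. Both are LEFT so every task is preserved.
Match against projects:
  - task 1 (Research): project_id=1 -> matches Atlas
  - task 2 (Test): project_id=4 -> matches Helix
  - task 3 (Review): project_id=NULL, no match -> kept with NULL
  - task 4 (Deploy): project_id=2 -> matches Titan
  - task 5 (Design): project_id=1 -> matches Atlas
  - task 6 (Refactor): project_id=4 -> matches Helix
  - task 7 (Document): project_id=4 -> matches Helix
Match against tasks (self):
  - task 1 (Research): parent_id=NULL -> NULL
  - task 2 (Test): parent_id=1 -> Research
  - task 3 (Review): parent_id=2 -> Test
  - task 4 (Deploy): parent_id=3 -> Review
  - task 5 (Design): parent_id=NULL -> NULL
  - task 6 (Refactor): parent_id=2 -> Test
  - task 7 (Document): parent_id=4 -> Deploy

SQL:
SELECT a.name, b.name AS project, c.name AS parent
FROM tasks a
LEFT JOIN projects b ON a.project_id = b.id
LEFT JOIN tasks c ON a.parent_id = c.id

Result:
name     | project | parent  
---------+---------+---------
Research | Atlas   | NULL    
Test     | Helix   | Research
Review   | NULL    | Test    
Deploy   | Titan   | Review  
Design   | Atlas   | NULL    
Refactor | Helix   | Test    
Document | Helix   | Deploy  


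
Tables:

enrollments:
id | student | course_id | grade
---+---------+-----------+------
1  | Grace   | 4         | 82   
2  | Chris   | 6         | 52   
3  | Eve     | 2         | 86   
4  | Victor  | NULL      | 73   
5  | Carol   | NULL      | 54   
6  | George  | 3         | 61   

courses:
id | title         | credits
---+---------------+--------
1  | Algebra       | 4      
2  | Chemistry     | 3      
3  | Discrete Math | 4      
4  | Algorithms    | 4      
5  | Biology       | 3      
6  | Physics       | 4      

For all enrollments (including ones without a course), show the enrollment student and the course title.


LEFT JOIN keeps every row from enrollments (the left table); where course_id has no match in courses, the course columns become NULL. Walk through each enrollment:
  - enrollment 1 (Grace): course_id=4 -> matches Algorithms
  - enrollment 2 (Chris): course_id=6 -> matches Physics
  - enrollment 3 (Eve): course_id=2 -> matches Chemistry
  - enrollment 4 (Victor): course_id=NULL, no match -> kept with NULL
  - enrollment 5 (Carol): course_id=NULL, no match -> kept with NULL
  - enrollment 6 (George): course_id=3 -> matches Discrete Math
All 6 rows appear; 2 have NULL course.

SQL:
SELECT a.student, b.title AS course
FROM enrollments a
LEFT JOIN courses b ON a.course_id = b.id

Result:
student | course       
--------+--------------
Grace   | Algorithms   
Chris   | Physics      
Eve     | Chemistry    
Victor  | NULL         
Carol   | NULL         
George  | Discrete Math


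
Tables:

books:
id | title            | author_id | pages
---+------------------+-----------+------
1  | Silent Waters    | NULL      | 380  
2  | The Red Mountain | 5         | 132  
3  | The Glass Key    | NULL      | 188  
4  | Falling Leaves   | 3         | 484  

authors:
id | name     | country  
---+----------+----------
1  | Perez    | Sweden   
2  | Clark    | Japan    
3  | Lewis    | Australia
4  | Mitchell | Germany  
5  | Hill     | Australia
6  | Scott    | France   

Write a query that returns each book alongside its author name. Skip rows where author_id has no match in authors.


INNER JOIN keeps only books rows whose author_id matches an id in authors. Walk through each book:
  - book 1 (Silent Waters): author_id=NULL, no match -> dropped
  - book 2 (The Red Mountain): author_id=5 -> matches Hill
  - book 3 (The Glass Key): author_id=NULL, no match -> dropped
  - book 4 (Falling Leaves): author_id=3 -> matches Lewis
So 2 of 4 rows are dropped.

SQL:
SELECT a.title, b.name AS author
FROM books a
INNER JOIN authors b ON a.author_id = b.id

Result:
title            | author
-----------------+-------
The Red Mountain | Hill  
Falling Leaves   | Lewis 


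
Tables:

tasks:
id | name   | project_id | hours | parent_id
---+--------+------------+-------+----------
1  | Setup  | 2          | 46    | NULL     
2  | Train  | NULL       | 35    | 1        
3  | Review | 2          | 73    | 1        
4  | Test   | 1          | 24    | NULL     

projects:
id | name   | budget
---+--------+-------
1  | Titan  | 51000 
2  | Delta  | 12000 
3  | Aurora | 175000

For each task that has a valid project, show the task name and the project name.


INNER JOIN keeps only tasks rows whose project_id matches an id in projects. Walk through each task:
  - task 1 (Setup): project_id=2 -> matches Delta
  - task 2 (Train): project_id=NULL, no match -> dropped
  - task 3 (Review): project_id=2 -> matches Delta
  - task 4 (Test): project_id=1 -> matches Titan
So 1 of 4 rows is dropped.

SQL:
SELECT a.name, b.name AS project
FROM tasks a
INNER JOIN projects b ON a.project_id = b.id

Result:
name   | project
-------+--------
Setup  | Delta  
Review | Delta  
Test   | Titan  


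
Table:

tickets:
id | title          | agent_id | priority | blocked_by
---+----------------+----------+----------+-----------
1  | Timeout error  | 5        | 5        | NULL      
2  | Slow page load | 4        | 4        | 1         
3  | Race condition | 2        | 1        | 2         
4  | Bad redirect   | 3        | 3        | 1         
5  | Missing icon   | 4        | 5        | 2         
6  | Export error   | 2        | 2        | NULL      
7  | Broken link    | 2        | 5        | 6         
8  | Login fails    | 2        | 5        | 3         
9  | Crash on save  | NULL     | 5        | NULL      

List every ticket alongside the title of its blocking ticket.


This is a self-join: tickets is joined to a second copy of itself, matching each row's blocked_by to another row's id. Use LEFT JOIN so rows with blocked_by=NULL are kept.
  - ticket 1 (Timeout error): blocked_by=NULL -> NULL
  - ticket 2 (Slow page load): blocked_by=1 -> Timeout error
  - ticket 3 (Race condition): blocked_by=2 -> Slow page load
  - ticket 4 (Bad redirect): blocked_by=1 -> Timeout error
  - ticket 5 (Missing icon): blocked_by=2 -> Slow page load
  - ticket 6 (Export error): blocked_by=NULL -> NULL
  - ticket 7 (Broken link): blocked_by=6 -> Export error
  - ticket 8 (Login fails): blocked_by=3 -> Race condition
  - ticket 9 (Crash on save): blocked_by=NULL -> NULL

SQL:
SELECT a.title AS item, b.title AS blocked_by
FROM tickets a
LEFT JOIN tickets b ON a.blocked_by = b.id

Result:
item           | blocked_by    
---------------+---------------
Timeout error  | NULL          
Slow page load | Timeout error 
Race condition | Slow page load
Bad redirect   | Timeout error 
Missing icon   | Slow page load
Export error   | NULL          
Broken link    | Export error  
Login fails    | Race condition
Crash on save  | NULL          


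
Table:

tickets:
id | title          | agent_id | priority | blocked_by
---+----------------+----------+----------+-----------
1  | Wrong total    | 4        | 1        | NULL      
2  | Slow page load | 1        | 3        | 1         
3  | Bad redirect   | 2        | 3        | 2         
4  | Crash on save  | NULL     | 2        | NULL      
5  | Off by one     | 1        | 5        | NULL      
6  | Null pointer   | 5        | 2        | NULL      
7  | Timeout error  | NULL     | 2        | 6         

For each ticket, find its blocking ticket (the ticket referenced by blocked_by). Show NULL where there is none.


This is a self-join: tickets is joined to a second copy of itself, matching each row's blocked_by to another row's id. Use LEFT JOIN so rows with blocked_by=NULL are kept.
  - ticket 1 (Wrong total): blocked_by=NULL -> NULL
  - ticket 2 (Slow page load): blocked_by=1 -> Wrong total
  - ticket 3 (Bad redirect): blocked_by=2 -> Slow page load
  - ticket 4 (Crash on save): blocked_by=NULL -> NULL
  - ticket 5 (Off by one): blocked_by=NULL -> NULL
  - ticket 6 (Null pointer): blocked_by=NULL -> NULL
  - ticket 7 (Timeout error): blocked_by=6 -> Null pointer

SQL:
SELECT a.title AS item, b.title AS blocked_by
FROM tickets a
LEFT JOIN tickets b ON a.blocked_by = b.id

Result:
item           | blocked_by    
---------------+---------------
Wrong total    | NULL          
Slow page load | Wrong total   
Bad redirect   | Slow page load
Crash on save  | NULL          
Off by one     | NULL          
Null pointer   | NULL          
Timeout error  | Null pointer  


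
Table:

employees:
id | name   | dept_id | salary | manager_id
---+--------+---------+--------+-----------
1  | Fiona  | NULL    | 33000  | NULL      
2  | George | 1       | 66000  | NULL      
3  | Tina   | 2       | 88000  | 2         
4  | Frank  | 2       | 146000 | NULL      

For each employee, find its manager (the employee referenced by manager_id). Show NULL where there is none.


This is a self-join: employees is joined to a second copy of itself, matching each row's manager_id to another row's id. Use LEFT JOIN so rows with manager_id=NULL are kept.
  - employee 1 (Fiona): manager_id=NULL -> NULL
  - employee 2 (George): manager_id=NULL -> NULL
  - employee 3 (Tina): manager_id=2 -> George
  - employee 4 (Frank): manager_id=NULL -> NULL

SQL:
SELECT a.name AS item, b.name AS manager
FROM employees a
LEFT JOIN employees b ON a.manager_id = b.id

Result:
item   | manager
-------+--------
Fiona  | NULL   
George | NULL   
Tina   | George 
Frank  | NULL   
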